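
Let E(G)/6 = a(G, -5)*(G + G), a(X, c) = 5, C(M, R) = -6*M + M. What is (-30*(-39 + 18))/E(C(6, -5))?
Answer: -7/20 ≈ -0.35000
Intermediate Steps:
C(M, R) = -5*M
E(G) = 60*G (E(G) = 6*(5*(G + G)) = 6*(5*(2*G)) = 6*(10*G) = 60*G)
(-30*(-39 + 18))/E(C(6, -5)) = (-30*(-39 + 18))/((60*(-5*6))) = (-30*(-21))/((60*(-30))) = 630/(-1800) = 630*(-1/1800) = -7/20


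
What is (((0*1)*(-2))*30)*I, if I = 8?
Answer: 0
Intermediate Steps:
(((0*1)*(-2))*30)*I = (((0*1)*(-2))*30)*8 = ((0*(-2))*30)*8 = (0*30)*8 = 0*8 = 0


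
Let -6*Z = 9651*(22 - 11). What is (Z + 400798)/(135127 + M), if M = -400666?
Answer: -255403/177026 ≈ -1.4427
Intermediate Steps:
Z = -35387/2 (Z = -3217*(22 - 11)/2 = -3217*11/2 = -⅙*106161 = -35387/2 ≈ -17694.)
(Z + 400798)/(135127 + M) = (-35387/2 + 400798)/(135127 - 400666) = (766209/2)/(-265539) = (766209/2)*(-1/265539) = -255403/177026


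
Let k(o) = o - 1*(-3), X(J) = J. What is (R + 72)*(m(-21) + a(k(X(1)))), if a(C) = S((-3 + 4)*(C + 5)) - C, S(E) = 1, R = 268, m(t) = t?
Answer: -8160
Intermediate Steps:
k(o) = 3 + o (k(o) = o + 3 = 3 + o)
a(C) = 1 - C
(R + 72)*(m(-21) + a(k(X(1)))) = (268 + 72)*(-21 + (1 - (3 + 1))) = 340*(-21 + (1 - 1*4)) = 340*(-21 + (1 - 4)) = 340*(-21 - 3) = 340*(-24) = -8160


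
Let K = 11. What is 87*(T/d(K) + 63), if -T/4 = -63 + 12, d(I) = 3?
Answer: 11397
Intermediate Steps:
T = 204 (T = -4*(-63 + 12) = -4*(-51) = 204)
87*(T/d(K) + 63) = 87*(204/3 + 63) = 87*(204*(⅓) + 63) = 87*(68 + 63) = 87*131 = 11397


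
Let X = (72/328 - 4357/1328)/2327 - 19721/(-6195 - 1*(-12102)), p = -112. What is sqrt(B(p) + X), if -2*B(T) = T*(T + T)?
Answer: I*sqrt(13709328720253263856473)/1045279092 ≈ 112.01*I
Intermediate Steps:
X = -13964497709/4181116368 (X = (72*(1/328) - 4357*1/1328)*(1/2327) - 19721/(-6195 + 12102) = (9/41 - 4357/1328)*(1/2327) - 19721/5907 = -166685/54448*1/2327 - 19721*1/5907 = -166685/126700496 - 19721/5907 = -13964497709/4181116368 ≈ -3.3399)
B(T) = -T**2 (B(T) = -T*(T + T)/2 = -T*2*T/2 = -T**2)
sqrt(B(p) + X) = sqrt(-1*(-112)**2 - 13964497709/4181116368) = sqrt(-1*12544 - 13964497709/4181116368) = sqrt(-12544 - 13964497709/4181116368) = sqrt(-52461888217901/4181116368) = I*sqrt(13709328720253263856473)/1045279092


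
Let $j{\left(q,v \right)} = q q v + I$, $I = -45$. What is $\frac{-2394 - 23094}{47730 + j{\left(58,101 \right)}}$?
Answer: $- \frac{25488}{387449} \approx -0.065784$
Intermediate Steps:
$j{\left(q,v \right)} = -45 + v q^{2}$ ($j{\left(q,v \right)} = q q v - 45 = q^{2} v - 45 = v q^{2} - 45 = -45 + v q^{2}$)
$\frac{-2394 - 23094}{47730 + j{\left(58,101 \right)}} = \frac{-2394 - 23094}{47730 - \left(45 - 101 \cdot 58^{2}\right)} = - \frac{25488}{47730 + \left(-45 + 101 \cdot 3364\right)} = - \frac{25488}{47730 + \left(-45 + 339764\right)} = - \frac{25488}{47730 + 339719} = - \frac{25488}{387449}$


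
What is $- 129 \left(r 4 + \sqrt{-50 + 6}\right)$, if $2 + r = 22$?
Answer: $-10320 - 258 i \sqrt{11} \approx -10320.0 - 855.69 i$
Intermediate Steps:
$r = 20$ ($r = -2 + 22 = 20$)
$- 129 \left(r 4 + \sqrt{-50 + 6}\right) = - 129 \left(20 \cdot 4 + \sqrt{-50 + 6}\right) = - 129 \left(80 + \sqrt{-44}\right) = - 129 \left(80 + 2 i \sqrt{11}\right) = -10320 - 258 i \sqrt{11}$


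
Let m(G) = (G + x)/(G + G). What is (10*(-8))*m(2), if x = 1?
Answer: -60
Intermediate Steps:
m(G) = (1 + G)/(2*G) (m(G) = (G + 1)/(G + G) = (1 + G)/((2*G)) = (1 + G)*(1/(2*G)) = (1 + G)/(2*G))
(10*(-8))*m(2) = (10*(-8))*((1/2)*(1 + 2)/2) = -40*3/2 = -80*3/4 = -60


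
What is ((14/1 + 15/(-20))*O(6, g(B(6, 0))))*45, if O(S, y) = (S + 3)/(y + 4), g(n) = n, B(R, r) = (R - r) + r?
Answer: 4293/8 ≈ 536.63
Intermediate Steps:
B(R, r) = R
O(S, y) = (3 + S)/(4 + y)
((14/1 + 15/(-20))*O(6, g(B(6, 0))))*45 = ((14/1 + 15/(-20))*((3 + 6)/(4 + 6)))*45 = ((14*1 + 15*(-1/20))*(9/10))*45 = ((14 - ¾)*((⅒)*9))*45 = ((53/4)*(9/10))*45 = (477/40)*45 = 4293/8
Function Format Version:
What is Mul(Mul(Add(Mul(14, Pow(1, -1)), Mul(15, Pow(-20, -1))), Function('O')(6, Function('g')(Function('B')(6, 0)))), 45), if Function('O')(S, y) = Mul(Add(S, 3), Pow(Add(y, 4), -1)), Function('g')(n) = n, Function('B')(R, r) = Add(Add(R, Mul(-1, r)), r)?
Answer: Rational(4293, 8) ≈ 536.63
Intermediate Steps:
Function('B')(R, r) = R
Function('O')(S, y) = Mul(Pow(Add(4, y), -1), Add(3, S)) (Function('O')(S, y) = Mul(Add(3, S), Pow(Add(4, y), -1)) = Mul(Pow(Add(4, y), -1), Add(3, S)))
Mul(Mul(Add(Mul(14, Pow(1, -1)), Mul(15, Pow(-20, -1))), Function('O')(6, Function('g')(Function('B')(6, 0)))), 45) = Mul(Mul(Add(Mul(14, Pow(1, -1)), Mul(15, Pow(-20, -1))), Mul(Pow(Add(4, 6), -1), Add(3, 6))), 45) = Mul(Mul(Add(Mul(14, 1), Mul(15, Rational(-1, 20))), Mul(Pow(10, -1), 9)), 45) = Mul(Mul(Add(14, Rational(-3, 4)), Mul(Rational(1, 10), 9)), 45) = Mul(Mul(Rational(53, 4), Rational(9, 10)), 45) = Mul(Rational(477, 40), 45) = Rational(4293, 8)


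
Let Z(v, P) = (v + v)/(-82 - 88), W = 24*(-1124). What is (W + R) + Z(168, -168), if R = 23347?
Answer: -308633/85 ≈ -3631.0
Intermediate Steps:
W = -26976
Z(v, P) = -v/85 (Z(v, P) = (2*v)/(-170) = (2*v)*(-1/170) = -v/85)
(W + R) + Z(168, -168) = (-26976 + 23347) - 1/85*168 = -3629 - 168/85 = -308633/85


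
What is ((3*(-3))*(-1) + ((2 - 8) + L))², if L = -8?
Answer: 25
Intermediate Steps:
((3*(-3))*(-1) + ((2 - 8) + L))² = ((3*(-3))*(-1) + ((2 - 8) - 8))² = (-9*(-1) + (-6 - 8))² = (9 - 14)² = (-5)² = 25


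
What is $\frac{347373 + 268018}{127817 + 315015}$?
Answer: $\frac{615391}{442832} \approx 1.3897$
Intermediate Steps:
$\frac{347373 + 268018}{127817 + 315015} = \frac{615391}{442832}$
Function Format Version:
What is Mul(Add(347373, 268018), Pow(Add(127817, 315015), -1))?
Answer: Rational(615391, 442832) ≈ 1.3897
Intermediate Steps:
Mul(Add(347373, 268018), Pow(Add(127817, 315015), -1)) = Mul(615391, Pow(442832, -1)) = Mul(615391, Rational(1, 442832)) = Rational(615391, 442832)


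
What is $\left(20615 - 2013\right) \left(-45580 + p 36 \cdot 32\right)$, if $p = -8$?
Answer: $-1019315192$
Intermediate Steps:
$\left(20615 - 2013\right) \left(-45580 + p 36 \cdot 32\right) = \left(20615 - 2013\right) \left(-45580 + \left(-8\right) 36 \cdot 32\right) = 18602 \left(-45580 - 9216\right) = 18602 \left(-54796\right) = -1019315192$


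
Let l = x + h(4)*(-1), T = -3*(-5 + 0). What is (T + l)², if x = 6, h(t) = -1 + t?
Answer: 324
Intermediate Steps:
T = 15 (T = -3*(-5) = 15)
l = 3 (l = 6 + (-1 + 4)*(-1) = 6 + 3*(-1) = 6 - 3 = 3)
(T + l)² = (15 + 3)² = 18² = 324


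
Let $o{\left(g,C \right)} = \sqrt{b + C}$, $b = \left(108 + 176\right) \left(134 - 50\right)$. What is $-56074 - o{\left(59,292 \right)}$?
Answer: $-56074 - 2 \sqrt{6037} \approx -56229.0$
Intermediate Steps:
$b = 23856$ ($b = 284 \left(134 - 50\right) = 284 \cdot 84 = 23856$)
$o{\left(g,C \right)} = \sqrt{23856 + C}$
$-56074 - o{\left(59,292 \right)} = -56074 - \sqrt{23856 + 292} = -56074 - \sqrt{24148} = -56074 - 2 \sqrt{6037}$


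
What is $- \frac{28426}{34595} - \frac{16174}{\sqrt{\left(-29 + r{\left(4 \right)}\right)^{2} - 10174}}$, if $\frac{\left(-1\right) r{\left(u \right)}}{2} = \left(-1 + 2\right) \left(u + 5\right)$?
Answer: $- \frac{28426}{34595} + \frac{16174 i \sqrt{885}}{2655} \approx -0.82168 + 181.23 i$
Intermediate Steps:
$r{\left(u \right)} = -10 - 2 u$ ($r{\left(u \right)} = - 2 \left(-1 + 2\right) \left(u + 5\right) = - 2 \cdot 1 \left(5 + u\right) = - 2 \left(5 + u\right) = -10 - 2 u$)
$- \frac{28426}{34595} - \frac{16174}{\sqrt{\left(-29 + r{\left(4 \right)}\right)^{2} - 10174}} = - \frac{28426}{34595} - \frac{16174}{\sqrt{\left(-29 - 18\right)^{2} - 10174}} = - \frac{28426}{34595} - \frac{16174}{\sqrt{\left(-47\right)^{2} - 10174}} = - \frac{28426}{34595} - \frac{16174}{\sqrt{2209 - 10174}} = - \frac{28426}{34595} - \frac{16174}{\sqrt{-7965}} = - \frac{28426}{34595} - \frac{16174}{3 i \sqrt{885}} = - \frac{28426}{34595} - 16174 \left(- \frac{i \sqrt{885}}{2655}\right) = - \frac{28426}{34595} + \frac{16174 i \sqrt{885}}{2655}$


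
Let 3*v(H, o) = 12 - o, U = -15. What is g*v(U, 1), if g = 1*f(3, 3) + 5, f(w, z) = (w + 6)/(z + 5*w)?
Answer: 121/6 ≈ 20.167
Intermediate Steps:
v(H, o) = 4 - o/3 (v(H, o) = (12 - o)/3 = 4 - o/3)
f(w, z) = (6 + w)/(z + 5*w)
g = 11/2 (g = 1*((6 + 3)/(3 + 5*3)) + 5 = 1*(9/(3 + 15)) + 5 = 1*(9/18) + 5 = 1*((1/18)*9) + 5 = 1*(1/2) + 5 = 1/2 + 5 = 11/2 ≈ 5.5000)
g*v(U, 1) = 11*(4 - 1/3*1)/2 = 11*(4 - 1/3)/2 = (11/2)*(11/3) = 121/6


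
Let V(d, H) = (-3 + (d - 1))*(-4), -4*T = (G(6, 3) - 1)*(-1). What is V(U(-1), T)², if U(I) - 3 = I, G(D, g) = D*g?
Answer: 64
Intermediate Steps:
U(I) = 3 + I
T = 17/4 (T = -(6*3 - 1)*(-1)/4 = -(18 - 1)*(-1)/4 = -17*(-1)/4 = -¼*(-17) = 17/4 ≈ 4.2500)
V(d, H) = 16 - 4*d (V(d, H) = (-3 + (-1 + d))*(-4) = (-4 + d)*(-4) = 16 - 4*d)
V(U(-1), T)² = (16 - 4*(3 - 1))² = (16 - 4*2)² = (16 - 8)² = 8² = 64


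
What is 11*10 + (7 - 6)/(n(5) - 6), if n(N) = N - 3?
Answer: 439/4 ≈ 109.75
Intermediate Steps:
n(N) = -3 + N
11*10 + (7 - 6)/(n(5) - 6) = 11*10 + (7 - 6)/((-3 + 5) - 6) = 110 + 1/(2 - 6) = 110 + 1/(-4) = 110 + 1*(-¼) = 110 - ¼ = 439/4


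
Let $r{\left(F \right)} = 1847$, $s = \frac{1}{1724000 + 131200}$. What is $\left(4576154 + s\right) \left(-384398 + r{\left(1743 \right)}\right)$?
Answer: $- \frac{1082578639427441117}{618400} \approx -1.7506 \cdot 10^{12}$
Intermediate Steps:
$s = \frac{1}{1855200} \approx 5.3903 \cdot 10^{-7}$
$\left(4576154 + s\right) \left(-384398 + r{\left(1743 \right)}\right) = \left(4576154 + \frac{1}{1855200}\right) \left(-384398 + 1847\right) = \frac{8489680900801}{1855200} \left(-382551\right) = - \frac{1082578639427441117}{618400}$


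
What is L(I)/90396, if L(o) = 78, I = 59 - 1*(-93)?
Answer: 13/15066 ≈ 0.00086287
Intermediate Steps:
I = 152 (I = 59 + 93 = 152)
L(I)/90396 = 78/90396 = 78*(1/90396) = 13/15066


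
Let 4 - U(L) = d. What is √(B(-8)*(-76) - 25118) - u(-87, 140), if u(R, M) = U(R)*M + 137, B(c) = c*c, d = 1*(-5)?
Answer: -1397 + I*√29982 ≈ -1397.0 + 173.15*I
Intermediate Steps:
d = -5
U(L) = 9 (U(L) = 4 - 1*(-5) = 4 + 5 = 9)
B(c) = c²
u(R, M) = 137 + 9*M (u(R, M) = 9*M + 137 = 137 + 9*M)
√(B(-8)*(-76) - 25118) - u(-87, 140) = √((-8)²*(-76) - 25118) - (137 + 9*140) = √(64*(-76) - 25118) - (137 + 1260) = √(-4864 - 25118) - 1*1397 = √(-29982) - 1397 = I*√29982 - 1397 = -1397 + I*√29982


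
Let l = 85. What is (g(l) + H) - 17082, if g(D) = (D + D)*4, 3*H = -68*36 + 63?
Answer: -17197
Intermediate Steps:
H = -795 (H = (-68*36 + 63)/3 = (-2448 + 63)/3 = (⅓)*(-2385) = -795)
g(D) = 8*D (g(D) = (2*D)*4 = 8*D)
(g(l) + H) - 17082 = (8*85 - 795) - 17082 = (680 - 795) - 17082 = -115 - 17082 = -17197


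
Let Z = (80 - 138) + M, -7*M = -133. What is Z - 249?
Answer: -288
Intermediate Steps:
M = 19 (M = -1/7*(-133) = 19)
Z = -39 (Z = (80 - 138) + 19 = -58 + 19 = -39)
Z - 249 = -39 - 249 = -288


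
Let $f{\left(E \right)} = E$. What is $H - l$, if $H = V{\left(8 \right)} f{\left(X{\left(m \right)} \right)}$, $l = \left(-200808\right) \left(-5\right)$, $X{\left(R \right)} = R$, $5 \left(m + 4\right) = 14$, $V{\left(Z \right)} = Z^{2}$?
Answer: $- \frac{5020584}{5} \approx -1.0041 \cdot 10^{6}$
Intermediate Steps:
$m = - \frac{6}{5}$ ($m = -4 + \frac{1}{5} \cdot 14 = -4 + \frac{14}{5} = - \frac{6}{5} \approx -1.2$)
$l = 1004040$
$H = - \frac{384}{5}$ ($H = 8^{2} \left(- \frac{6}{5}\right) = 64 \left(- \frac{6}{5}\right) = - \frac{384}{5} \approx -76.8$)
$H - l = - \frac{384}{5} - 1004040 = - \frac{5020584}{5}$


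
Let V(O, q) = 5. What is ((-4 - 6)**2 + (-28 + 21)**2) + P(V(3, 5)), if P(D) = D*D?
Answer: 174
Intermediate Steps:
P(D) = D**2
((-4 - 6)**2 + (-28 + 21)**2) + P(V(3, 5)) = ((-4 - 6)**2 + (-28 + 21)**2) + 5**2 = ((-10)**2 + (-7)**2) + 25 = (100 + 49) + 25 = 149 + 25 = 174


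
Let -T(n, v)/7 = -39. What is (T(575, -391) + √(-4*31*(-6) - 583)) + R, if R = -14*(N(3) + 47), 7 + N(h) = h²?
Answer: -413 + √161 ≈ -400.31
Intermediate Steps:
N(h) = -7 + h²
T(n, v) = 273 (T(n, v) = -7*(-39) = 273)
R = -686 (R = -14*((-7 + 3²) + 47) = -14*((-7 + 9) + 47) = -14*(2 + 47) = -14*49 = -686)
(T(575, -391) + √(-4*31*(-6) - 583)) + R = (273 + √(-4*31*(-6) - 583)) - 686 = (273 + √(-124*(-6) - 583)) - 686 = (273 + √(744 - 583)) - 686 = (273 + √161) - 686 = -413 + √161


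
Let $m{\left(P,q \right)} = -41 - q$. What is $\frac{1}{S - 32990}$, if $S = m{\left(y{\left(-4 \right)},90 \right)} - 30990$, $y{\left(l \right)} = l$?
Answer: $- \frac{1}{64111} \approx -1.5598 \cdot 10^{-5}$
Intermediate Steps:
$S = -31121$ ($S = \left(-41 - 90\right) - 30990 = -131 - 30990 = -31121$)
$\frac{1}{S - 32990} = \frac{1}{-31121 - 32990} = \frac{1}{-64111} = - \frac{1}{64111}$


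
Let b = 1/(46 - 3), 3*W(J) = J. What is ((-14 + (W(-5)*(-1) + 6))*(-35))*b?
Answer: 665/129 ≈ 5.1550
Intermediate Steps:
W(J) = J/3
b = 1/43 ≈ 0.023256
((-14 + (W(-5)*(-1) + 6))*(-35))*b = ((-14 + (((⅓)*(-5))*(-1) + 6))*(-35))*(1/43) = ((-14 + (-5/3*(-1) + 6))*(-35))*(1/43) = ((-14 + (5/3 + 6))*(-35))*(1/43) = ((-14 + 23/3)*(-35))*(1/43) = -19/3*(-35)*(1/43) = (665/3)*(1/43) = 665/129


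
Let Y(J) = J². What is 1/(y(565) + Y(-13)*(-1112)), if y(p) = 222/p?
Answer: -565/106179098 ≈ -5.3212e-6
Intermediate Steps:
1/(y(565) + Y(-13)*(-1112)) = 1/(222/565 + (-13)²*(-1112)) = 1/(222*(1/565) + 169*(-1112)) = 1/(222/565 - 187928) = 1/(-106179098/565) = -565/106179098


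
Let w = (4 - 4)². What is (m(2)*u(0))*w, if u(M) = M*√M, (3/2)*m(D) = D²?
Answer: 0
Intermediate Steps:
m(D) = 2*D²/3
w = 0 (w = 0² = 0)
u(M) = M^(3/2)
(m(2)*u(0))*w = (((⅔)*2²)*0^(3/2))*0 = (((⅔)*4)*0)*0 = ((8/3)*0)*0 = 0*0 = 0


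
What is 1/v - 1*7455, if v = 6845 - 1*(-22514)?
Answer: -218871344/29359 ≈ -7455.0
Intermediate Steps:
v = 29359 (v = 6845 + 22514 = 29359)
1/v - 1*7455 = 1/29359 - 1*7455 = 1/29359 - 7455 = -218871344/29359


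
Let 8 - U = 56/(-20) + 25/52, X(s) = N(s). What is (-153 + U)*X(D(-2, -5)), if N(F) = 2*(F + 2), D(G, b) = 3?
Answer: -37097/26 ≈ -1426.8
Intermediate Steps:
N(F) = 4 + 2*F (N(F) = 2*(2 + F) = 4 + 2*F)
X(s) = 4 + 2*s
U = 2683/260 (U = 8 - (56/(-20) + 25/52) = 8 - (56*(-1/20) + 25*(1/52)) = 8 - (-14/5 + 25/52) = 8 - 1*(-603/260) = 8 + 603/260 = 2683/260 ≈ 10.319)
(-153 + U)*X(D(-2, -5)) = (-153 + 2683/260)*(4 + 2*3) = -37097*(4 + 6)/260 = -37097/260*10 = -37097/26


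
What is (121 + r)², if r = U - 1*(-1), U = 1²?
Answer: 15129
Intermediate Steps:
U = 1
r = 2 (r = 1 - 1*(-1) = 1 + 1 = 2)
(121 + r)² = (121 + 2)² = 123² = 15129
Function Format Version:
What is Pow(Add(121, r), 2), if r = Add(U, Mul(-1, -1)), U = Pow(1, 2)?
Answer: 15129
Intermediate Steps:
U = 1
r = 2 (r = Add(1, Mul(-1, -1)) = Add(1, 1) = 2)
Pow(Add(121, r), 2) = Pow(Add(121, 2), 2) = Pow(123, 2) = 15129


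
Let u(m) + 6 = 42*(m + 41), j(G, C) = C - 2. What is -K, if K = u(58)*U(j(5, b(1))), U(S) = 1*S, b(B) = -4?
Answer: 24912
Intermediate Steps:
j(G, C) = -2 + C
U(S) = S
u(m) = 1716 + 42*m (u(m) = -6 + 42*(m + 41) = -6 + 42*(41 + m) = -6 + (1722 + 42*m) = 1716 + 42*m)
K = -24912 (K = (1716 + 42*58)*(-2 - 4) = (1716 + 2436)*(-6) = 4152*(-6) = -24912)
-K = -1*(-24912) = 24912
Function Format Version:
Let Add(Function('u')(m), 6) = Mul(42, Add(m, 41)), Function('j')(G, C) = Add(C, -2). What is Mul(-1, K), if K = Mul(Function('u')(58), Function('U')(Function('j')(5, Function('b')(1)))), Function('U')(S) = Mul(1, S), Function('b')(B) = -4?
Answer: 24912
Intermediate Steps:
Function('j')(G, C) = Add(-2, C)
Function('U')(S) = S
Function('u')(m) = Add(1716, Mul(42, m)) (Function('u')(m) = Add(-6, Mul(42, Add(m, 41))) = Add(-6, Mul(42, Add(41, m))) = Add(-6, Add(1722, Mul(42, m))) = Add(1716, Mul(42, m)))
K = -24912 (K = Mul(Add(1716, Mul(42, 58)), Add(-2, -4)) = Mul(Add(1716, 2436), -6) = Mul(4152, -6) = -24912)
Mul(-1, K) = Mul(-1, -24912) = 24912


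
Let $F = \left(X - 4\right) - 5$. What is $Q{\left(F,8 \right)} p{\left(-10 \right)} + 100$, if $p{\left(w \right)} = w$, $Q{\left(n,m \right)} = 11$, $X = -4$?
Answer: $-10$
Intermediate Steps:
$F = -13$ ($F = \left(-4 - 4\right) - 5 = -8 - 5 = -13$)
$Q{\left(F,8 \right)} p{\left(-10 \right)} + 100 = 11 \left(-10\right) + 100 = -110 + 100 = -10$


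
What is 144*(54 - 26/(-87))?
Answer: 226752/29 ≈ 7819.0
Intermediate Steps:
144*(54 - 26/(-87)) = 144*(54 - 26*(-1/87)) = 144*(54 + 26/87) = 144*(4724/87) = 226752/29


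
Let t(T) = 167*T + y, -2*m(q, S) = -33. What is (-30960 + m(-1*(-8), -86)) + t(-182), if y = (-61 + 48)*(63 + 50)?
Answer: -125613/2 ≈ -62807.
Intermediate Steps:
y = -1469 (y = -13*113 = -1469)
m(q, S) = 33/2 (m(q, S) = -1/2*(-33) = 33/2)
t(T) = -1469 + 167*T (t(T) = 167*T - 1469 = -1469 + 167*T)
(-30960 + m(-1*(-8), -86)) + t(-182) = (-30960 + 33/2) + (-1469 + 167*(-182)) = -61887/2 + (-1469 - 30394) = -61887/2 - 31863 = -125613/2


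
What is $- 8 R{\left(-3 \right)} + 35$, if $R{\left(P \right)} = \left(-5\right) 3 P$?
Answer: $-325$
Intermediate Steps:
$R{\left(P \right)} = - 15 P$
$- 8 R{\left(-3 \right)} + 35 = - 8 \left(\left(-15\right) \left(-3\right)\right) + 35 = \left(-8\right) 45 + 35 = -360 + 35 = -325$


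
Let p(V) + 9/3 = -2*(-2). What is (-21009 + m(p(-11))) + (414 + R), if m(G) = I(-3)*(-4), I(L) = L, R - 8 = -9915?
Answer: -30490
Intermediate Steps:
R = -9907 (R = 8 - 9915 = -9907)
p(V) = 1 (p(V) = -3 - 2*(-2) = -3 + 4 = 1)
m(G) = 12 (m(G) = -3*(-4) = 12)
(-21009 + m(p(-11))) + (414 + R) = (-21009 + 12) + (414 - 9907) = -20997 - 9493 = -30490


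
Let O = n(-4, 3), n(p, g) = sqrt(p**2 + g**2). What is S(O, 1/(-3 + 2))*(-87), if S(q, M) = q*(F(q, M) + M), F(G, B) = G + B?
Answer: -1305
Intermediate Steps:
F(G, B) = B + G
n(p, g) = sqrt(g**2 + p**2)
O = 5 (O = sqrt(3**2 + (-4)**2) = sqrt(9 + 16) = sqrt(25) = 5)
S(q, M) = q*(q + 2*M) (S(q, M) = q*((M + q) + M) = q*(q + 2*M))
S(O, 1/(-3 + 2))*(-87) = (5*(5 + 2/(-3 + 2)))*(-87) = (5*(5 + 2/(-1)))*(-87) = (5*(5 + 2*(-1)))*(-87) = (5*(5 - 2))*(-87) = (5*3)*(-87) = 15*(-87) = -1305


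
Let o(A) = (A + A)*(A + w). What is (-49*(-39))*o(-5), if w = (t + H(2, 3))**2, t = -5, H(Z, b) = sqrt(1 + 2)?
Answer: -439530 + 191100*sqrt(3) ≈ -1.0854e+5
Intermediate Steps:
H(Z, b) = sqrt(3)
w = (-5 + sqrt(3))**2 ≈ 10.679
o(A) = 2*A*(A + (5 - sqrt(3))**2) (o(A) = (A + A)*(A + (5 - sqrt(3))**2) = (2*A)*(A + (5 - sqrt(3))**2) = 2*A*(A + (5 - sqrt(3))**2))
(-49*(-39))*o(-5) = (-49*(-39))*(2*(-5)*(-5 + (5 - sqrt(3))**2)) = 1911*(50 - 10*(5 - sqrt(3))**2) = 95550 - 19110*(5 - sqrt(3))**2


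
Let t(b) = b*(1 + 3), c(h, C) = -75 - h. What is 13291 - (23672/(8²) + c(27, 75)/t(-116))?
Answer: 1498825/116 ≈ 12921.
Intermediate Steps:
t(b) = 4*b (t(b) = b*4 = 4*b)
13291 - (23672/(8²) + c(27, 75)/t(-116)) = 13291 - (23672/(8²) + (-75 - 1*27)/((4*(-116)))) = 13291 - (23672/64 + (-75 - 27)/(-464)) = 13291 - (23672*(1/64) - 102*(-1/464)) = 13291 - (2959/8 + 51/232) = 13291 - 1*42931/116 = 13291 - 42931/116 = 1498825/116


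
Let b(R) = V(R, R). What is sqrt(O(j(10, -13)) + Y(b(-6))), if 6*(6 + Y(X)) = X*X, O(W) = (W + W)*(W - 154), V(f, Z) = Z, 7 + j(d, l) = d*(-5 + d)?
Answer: I*sqrt(9546) ≈ 97.704*I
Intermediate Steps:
j(d, l) = -7 + d*(-5 + d)
O(W) = 2*W*(-154 + W) (O(W) = (2*W)*(-154 + W) = 2*W*(-154 + W))
b(R) = R
Y(X) = -6 + X**2/6 (Y(X) = -6 + (X*X)/6 = -6 + X**2/6)
sqrt(O(j(10, -13)) + Y(b(-6))) = sqrt(2*(-7 + 10**2 - 5*10)*(-154 + (-7 + 10**2 - 5*10)) + (-6 + (1/6)*(-6)**2)) = sqrt(2*(-7 + 100 - 50)*(-154 + (-7 + 100 - 50)) + (-6 + (1/6)*36)) = sqrt(2*43*(-154 + 43) + (-6 + 6)) = sqrt(2*43*(-111) + 0) = sqrt(-9546 + 0) = sqrt(-9546) = I*sqrt(9546)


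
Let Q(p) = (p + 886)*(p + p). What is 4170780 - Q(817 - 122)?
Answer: 1973190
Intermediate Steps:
Q(p) = 2*p*(886 + p) (Q(p) = (886 + p)*(2*p) = 2*p*(886 + p))
4170780 - Q(817 - 122) = 4170780 - 2*(817 - 122)*(886 + (817 - 122)) = 4170780 - 2*695*(886 + 695) = 4170780 - 2*695*1581 = 4170780 - 1*2197590 = 4170780 - 2197590 = 1973190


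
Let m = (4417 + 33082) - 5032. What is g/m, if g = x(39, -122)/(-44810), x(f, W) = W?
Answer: 61/727423135 ≈ 8.3858e-8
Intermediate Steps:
m = 32467 (m = 37499 - 5032 = 32467)
g = 61/22405 (g = -122/(-44810) = -122*(-1/44810) = 61/22405 ≈ 0.0027226)
g/m = (61/22405)/32467 = (61/22405)*(1/32467) = 61/727423135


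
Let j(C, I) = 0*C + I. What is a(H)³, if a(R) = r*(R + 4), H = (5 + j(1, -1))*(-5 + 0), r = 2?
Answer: -32768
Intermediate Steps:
j(C, I) = I (j(C, I) = 0 + I = I)
H = -20 (H = (5 - 1)*(-5 + 0) = 4*(-5) = -20)
a(R) = 8 + 2*R (a(R) = 2*(R + 4) = 2*(4 + R) = 8 + 2*R)
a(H)³ = (8 + 2*(-20))³ = (8 - 40)³ = (-32)³ = -32768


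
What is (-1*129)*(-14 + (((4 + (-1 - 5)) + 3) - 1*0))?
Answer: 1677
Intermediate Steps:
(-1*129)*(-14 + (((4 + (-1 - 5)) + 3) - 1*0)) = -129*(-14 + (((4 - 6) + 3) + 0)) = -129*(-14 + ((-2 + 3) + 0)) = -129*(-14 + (1 + 0)) = -129*(-14 + 1) = -129*(-13) = 1677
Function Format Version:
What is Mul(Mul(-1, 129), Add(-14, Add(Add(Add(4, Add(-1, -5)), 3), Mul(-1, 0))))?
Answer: 1677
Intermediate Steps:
Mul(Mul(-1, 129), Add(-14, Add(Add(Add(4, Add(-1, -5)), 3), Mul(-1, 0)))) = Mul(-129, Add(-14, Add(Add(Add(4, -6), 3), 0))) = Mul(-129, Add(-14, Add(Add(-2, 3), 0))) = Mul(-129, Add(-14, Add(1, 0))) = Mul(-129, Add(-14, 1)) = Mul(-129, -13) = 1677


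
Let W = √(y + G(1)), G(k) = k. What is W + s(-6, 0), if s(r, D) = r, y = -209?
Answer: -6 + 4*I*√13 ≈ -6.0 + 14.422*I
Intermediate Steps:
W = 4*I*√13 (W = √(-209 + 1) = √(-208) = 4*I*√13 ≈ 14.422*I)
W + s(-6, 0) = 4*I*√13 - 6 = -6 + 4*I*√13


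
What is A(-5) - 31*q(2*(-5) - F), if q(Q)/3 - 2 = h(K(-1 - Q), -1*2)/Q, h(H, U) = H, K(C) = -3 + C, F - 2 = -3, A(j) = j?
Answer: -418/3 ≈ -139.33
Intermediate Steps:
F = -1 (F = 2 - 3 = -1)
q(Q) = 6 + 3*(-4 - Q)/Q (q(Q) = 6 + 3*((-3 + (-1 - Q))/Q) = 6 + 3*((-4 - Q)/Q) = 6 + 3*(-4 - Q)/Q)
A(-5) - 31*q(2*(-5) - F) = -5 - 31*(3 - 12/(2*(-5) - 1*(-1))) = -5 - 31*(3 - 12/(-10 + 1)) = -5 - 31*(3 - 12/(-9)) = -5 - 31*(3 - 12*(-1/9)) = -5 - 31*(3 + 4/3) = -5 - 31*13/3 = -5 - 403/3 = -418/3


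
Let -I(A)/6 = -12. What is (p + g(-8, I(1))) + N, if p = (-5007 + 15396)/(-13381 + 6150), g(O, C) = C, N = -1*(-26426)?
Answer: 191596649/7231 ≈ 26497.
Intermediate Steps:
I(A) = 72 (I(A) = -6*(-12) = 72)
N = 26426
p = -10389/7231 (p = 10389/(-7231) = 10389*(-1/7231) = -10389/7231 ≈ -1.4367)
(p + g(-8, I(1))) + N = (-10389/7231 + 72) + 26426 = 510243/7231 + 26426 = 191596649/7231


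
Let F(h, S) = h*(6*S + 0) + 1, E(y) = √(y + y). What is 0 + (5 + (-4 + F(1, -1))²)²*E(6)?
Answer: 14792*√3 ≈ 25621.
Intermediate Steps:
E(y) = √2*√y (E(y) = √(2*y) = √2*√y)
F(h, S) = 1 + 6*S*h (F(h, S) = h*(6*S) + 1 = 6*S*h + 1 = 1 + 6*S*h)
0 + (5 + (-4 + F(1, -1))²)²*E(6) = 0 + (5 + (-4 + (1 + 6*(-1)*1))²)²*(√2*√6) = 0 + (5 + (-4 + (1 - 6))²)²*(2*√3) = 0 + (5 + (-4 - 5)²)²*(2*√3) = 0 + (5 + (-9)²)²*(2*√3) = 0 + (5 + 81)²*(2*√3) = 0 + 86²*(2*√3) = 0 + 7396*(2*√3) = 0 + 14792*√3 = 14792*√3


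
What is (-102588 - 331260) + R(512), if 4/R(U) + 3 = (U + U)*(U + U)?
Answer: -454921298900/1048573 ≈ -4.3385e+5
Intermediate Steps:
R(U) = 4/(-3 + 4*U²) (R(U) = 4/(-3 + (U + U)*(U + U)) = 4/(-3 + (2*U)*(2*U)) = 4/(-3 + 4*U²))
(-102588 - 331260) + R(512) = (-102588 - 331260) + 4/(-3 + 4*512²) = -433848 + 4/(-3 + 4*262144) = -433848 + 4/(-3 + 1048576) = -433848 + 4/1048573 = -454921298900/1048573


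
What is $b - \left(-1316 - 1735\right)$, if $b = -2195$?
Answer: $856$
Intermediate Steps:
$b - \left(-1316 - 1735\right) = -2195 - \left(-1316 - 1735\right) = -2195 - -3051 = -2195 + 3051 = 856$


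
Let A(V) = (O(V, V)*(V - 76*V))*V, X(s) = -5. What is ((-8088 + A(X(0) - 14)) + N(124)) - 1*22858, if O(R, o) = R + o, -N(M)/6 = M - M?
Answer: 997904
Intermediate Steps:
N(M) = 0 (N(M) = -6*(M - M) = -6*0 = 0)
A(V) = -150*V³ (A(V) = ((V + V)*(V - 76*V))*V = ((2*V)*(-75*V))*V = (-150*V²)*V = -150*V³)
((-8088 + A(X(0) - 14)) + N(124)) - 1*22858 = ((-8088 - 150*(-5 - 14)³) + 0) - 1*22858 = ((-8088 - 150*(-19)³) + 0) - 22858 = ((-8088 - 150*(-6859)) + 0) - 22858 = ((-8088 + 1028850) + 0) - 22858 = (1020762 + 0) - 22858 = 1020762 - 22858 = 997904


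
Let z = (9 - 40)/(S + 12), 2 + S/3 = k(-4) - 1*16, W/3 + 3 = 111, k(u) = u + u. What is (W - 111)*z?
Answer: 2201/22 ≈ 100.05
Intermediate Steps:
k(u) = 2*u
W = 324 (W = -9 + 3*111 = -9 + 333 = 324)
S = -78 (S = -6 + 3*(2*(-4) - 1*16) = -6 + 3*(-8 - 16) = -6 + 3*(-24) = -6 - 72 = -78)
z = 31/66 (z = (9 - 40)/(-78 + 12) = -31/(-66) = -31*(-1/66) = 31/66 ≈ 0.46970)
(W - 111)*z = (324 - 111)*(31/66) = 213*(31/66) = 2201/22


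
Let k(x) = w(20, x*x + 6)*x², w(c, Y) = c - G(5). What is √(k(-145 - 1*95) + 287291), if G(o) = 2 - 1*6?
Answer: √1669691 ≈ 1292.2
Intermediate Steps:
G(o) = -4 (G(o) = 2 - 6 = -4)
w(c, Y) = 4 + c (w(c, Y) = c - 1*(-4) = c + 4 = 4 + c)
k(x) = 24*x² (k(x) = (4 + 20)*x² = 24*x²)
√(k(-145 - 1*95) + 287291) = √(24*(-145 - 1*95)² + 287291) = √(24*(-145 - 95)² + 287291) = √(24*(-240)² + 287291) = √(24*57600 + 287291) = √(1382400 + 287291) = √1669691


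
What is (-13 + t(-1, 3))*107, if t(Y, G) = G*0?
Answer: -1391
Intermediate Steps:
t(Y, G) = 0
(-13 + t(-1, 3))*107 = (-13 + 0)*107 = -13*107 = -1391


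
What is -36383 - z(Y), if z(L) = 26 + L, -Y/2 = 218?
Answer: -35973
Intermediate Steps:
Y = -436 (Y = -2*218 = -436)
-36383 - z(Y) = -36383 - (26 - 436) = -36383 - 1*(-410) = -36383 + 410 = -35973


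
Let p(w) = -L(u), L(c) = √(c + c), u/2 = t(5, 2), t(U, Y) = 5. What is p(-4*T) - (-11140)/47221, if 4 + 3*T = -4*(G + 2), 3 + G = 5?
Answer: 11140/47221 - 2*√5 ≈ -4.2362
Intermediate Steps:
G = 2 (G = -3 + 5 = 2)
u = 10 (u = 2*5 = 10)
L(c) = √2*√c (L(c) = √(2*c) = √2*√c)
T = -20/3 (T = -4/3 + (-4*(2 + 2))/3 = -4/3 + (-4*4)/3 = -4/3 + (⅓)*(-16) = -4/3 - 16/3 = -20/3 ≈ -6.6667)
p(w) = -2*√5 (p(w) = -√2*√10 = -2*√5)
p(-4*T) - (-11140)/47221 = -2*√5 - (-11140)/47221 = -2*√5 - 1*(-11140/47221) = -2*√5 + 11140/47221 = 11140/47221 - 2*√5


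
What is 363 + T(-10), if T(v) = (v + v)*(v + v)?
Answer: 763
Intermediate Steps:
T(v) = 4*v**2 (T(v) = (2*v)*(2*v) = 4*v**2)
363 + T(-10) = 363 + 4*(-10)**2 = 363 + 4*100 = 363 + 400 = 763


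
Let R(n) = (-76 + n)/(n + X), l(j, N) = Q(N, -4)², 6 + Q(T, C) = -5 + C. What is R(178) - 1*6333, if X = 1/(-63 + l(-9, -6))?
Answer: -182608197/28837 ≈ -6332.4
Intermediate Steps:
Q(T, C) = -11 + C (Q(T, C) = -6 + (-5 + C) = -11 + C)
l(j, N) = 225 (l(j, N) = (-11 - 4)² = (-15)² = 225)
X = 1/162 (X = 1/(-63 + 225) = 1/162 ≈ 0.0061728)
R(n) = (-76 + n)/(1/162 + n) (R(n) = (-76 + n)/(n + 1/162) = (-76 + n)/(1/162 + n))
R(178) - 1*6333 = 162*(-76 + 178)/(1 + 162*178) - 1*6333 = 162*102/(1 + 28836) - 6333 = 162*102/28837 - 6333 = 162*(1/28837)*102 - 6333 = 16524/28837 - 6333 = -182608197/28837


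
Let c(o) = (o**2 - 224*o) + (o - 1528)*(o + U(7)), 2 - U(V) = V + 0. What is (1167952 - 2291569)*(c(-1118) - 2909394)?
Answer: -1755561673140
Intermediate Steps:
U(V) = 2 - V (U(V) = 2 - (V + 0) = 2 - V)
c(o) = o**2 - 224*o + (-1528 + o)*(-5 + o) (c(o) = (o**2 - 224*o) + (o - 1528)*(o + (2 - 1*7)) = (o**2 - 224*o) + (-1528 + o)*(o + (2 - 7)) = (o**2 - 224*o) + (-1528 + o)*(o - 5) = (o**2 - 224*o) + (-1528 + o)*(-5 + o) = o**2 - 224*o + (-1528 + o)*(-5 + o))
(1167952 - 2291569)*(c(-1118) - 2909394) = (1167952 - 2291569)*((7640 - 1757*(-1118) + 2*(-1118)**2) - 2909394) = -1123617*((7640 + 1964326 + 2*1249924) - 2909394) = -1123617*((7640 + 1964326 + 2499848) - 2909394) = -1123617*(4471814 - 2909394) = -1123617*1562420 = -1755561673140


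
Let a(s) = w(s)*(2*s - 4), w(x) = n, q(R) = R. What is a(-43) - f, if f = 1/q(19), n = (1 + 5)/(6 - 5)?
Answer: -10261/19 ≈ -540.05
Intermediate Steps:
n = 6 (n = 6/1 = 6*1 = 6)
w(x) = 6
a(s) = -24 + 12*s (a(s) = 6*(2*s - 4) = 6*(-4 + 2*s) = -24 + 12*s)
f = 1/19 ≈ 0.052632
a(-43) - f = (-24 + 12*(-43)) - 1*1/19 = (-24 - 516) - 1/19 = -540 - 1/19 = -10261/19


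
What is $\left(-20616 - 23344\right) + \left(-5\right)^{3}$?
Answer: $-44085$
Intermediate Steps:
$\left(-20616 - 23344\right) + \left(-5\right)^{3} = -43960 - 125 = -44085$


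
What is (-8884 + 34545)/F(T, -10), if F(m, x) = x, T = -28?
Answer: -25661/10 ≈ -2566.1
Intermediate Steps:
(-8884 + 34545)/F(T, -10) = (-8884 + 34545)/(-10) = 25661*(-1/10) = -25661/10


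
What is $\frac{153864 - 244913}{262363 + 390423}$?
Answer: $- \frac{91049}{652786} \approx -0.13948$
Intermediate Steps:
$\frac{153864 - 244913}{262363 + 390423} = \frac{153864 - 244913}{652786} = \left(-91049\right) \frac{1}{652786} = - \frac{91049}{652786}$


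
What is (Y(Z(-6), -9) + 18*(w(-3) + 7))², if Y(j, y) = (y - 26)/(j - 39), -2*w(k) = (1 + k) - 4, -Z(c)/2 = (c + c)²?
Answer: 3468621025/106929 ≈ 32439.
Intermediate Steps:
Z(c) = -8*c² (Z(c) = -2*(c + c)² = -2*4*c² = -8*c²)
w(k) = 3/2 - k/2 (w(k) = -((1 + k) - 4)/2 = -(-3 + k)/2 = 3/2 - k/2)
Y(j, y) = (-26 + y)/(-39 + j)
(Y(Z(-6), -9) + 18*(w(-3) + 7))² = ((-26 - 9)/(-39 - 8*(-6)²) + 18*((3/2 - ½*(-3)) + 7))² = (-35/(-39 - 8*36) + 18*((3/2 + 3/2) + 7))² = (-35/(-39 - 288) + 18*(3 + 7))² = (-35/(-327) + 18*10)² = (-1/327*(-35) + 180)² = (35/327 + 180)² = (58895/327)² = 3468621025/106929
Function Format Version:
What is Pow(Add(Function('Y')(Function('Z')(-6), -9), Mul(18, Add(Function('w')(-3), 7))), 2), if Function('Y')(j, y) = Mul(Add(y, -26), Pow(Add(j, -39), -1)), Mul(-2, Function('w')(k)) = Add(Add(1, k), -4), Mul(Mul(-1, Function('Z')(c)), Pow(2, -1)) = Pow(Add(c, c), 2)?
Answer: Rational(3468621025, 106929) ≈ 32439.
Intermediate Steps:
Function('Z')(c) = Mul(-8, Pow(c, 2)) (Function('Z')(c) = Mul(-2, Pow(Add(c, c), 2)) = Mul(-2, Pow(Mul(2, c), 2)) = Mul(-2, Mul(4, Pow(c, 2))) = Mul(-8, Pow(c, 2)))
Function('w')(k) = Add(Rational(3, 2), Mul(Rational(-1, 2), k)) (Function('w')(k) = Mul(Rational(-1, 2), Add(Add(1, k), -4)) = Mul(Rational(-1, 2), Add(-3, k)) = Add(Rational(3, 2), Mul(Rational(-1, 2), k)))
Function('Y')(j, y) = Mul(Pow(Add(-39, j), -1), Add(-26, y)) (Function('Y')(j, y) = Mul(Add(-26, y), Pow(Add(-39, j), -1)) = Mul(Pow(Add(-39, j), -1), Add(-26, y)))
Pow(Add(Function('Y')(Function('Z')(-6), -9), Mul(18, Add(Function('w')(-3), 7))), 2) = Pow(Add(Mul(Pow(Add(-39, Mul(-8, Pow(-6, 2))), -1), Add(-26, -9)), Mul(18, Add(Add(Rational(3, 2), Mul(Rational(-1, 2), -3)), 7))), 2) = Pow(Add(Mul(Pow(Add(-39, Mul(-8, 36)), -1), -35), Mul(18, Add(Add(Rational(3, 2), Rational(3, 2)), 7))), 2) = Pow(Add(Mul(Pow(Add(-39, -288), -1), -35), Mul(18, Add(3, 7))), 2) = Pow(Add(Mul(Pow(-327, -1), -35), Mul(18, 10)), 2) = Pow(Add(Mul(Rational(-1, 327), -35), 180), 2) = Pow(Add(Rational(35, 327), 180), 2) = Pow(Rational(58895, 327), 2) = Rational(3468621025, 106929)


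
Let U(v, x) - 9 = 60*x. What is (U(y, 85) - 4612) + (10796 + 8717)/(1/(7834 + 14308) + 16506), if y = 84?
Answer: 182073555787/365475853 ≈ 498.18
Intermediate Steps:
U(v, x) = 9 + 60*x
(U(y, 85) - 4612) + (10796 + 8717)/(1/(7834 + 14308) + 16506) = ((9 + 60*85) - 4612) + (10796 + 8717)/(1/(7834 + 14308) + 16506) = ((9 + 5100) - 4612) + 19513/(1/22142 + 16506) = (5109 - 4612) + 19513/(1/22142 + 16506) = 497 + 19513/(365475853/22142) = 497 + 19513*(22142/365475853) = 497 + 432056846/365475853 = 182073555787/365475853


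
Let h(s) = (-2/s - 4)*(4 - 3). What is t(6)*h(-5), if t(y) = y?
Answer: -108/5 ≈ -21.600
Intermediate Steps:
h(s) = -4 - 2/s (h(s) = (-4 - 2/s)*1 = -4 - 2/s)
t(6)*h(-5) = 6*(-4 - 2/(-5)) = 6*(-4 - 2*(-⅕)) = 6*(-4 + ⅖) = 6*(-18/5) = -108/5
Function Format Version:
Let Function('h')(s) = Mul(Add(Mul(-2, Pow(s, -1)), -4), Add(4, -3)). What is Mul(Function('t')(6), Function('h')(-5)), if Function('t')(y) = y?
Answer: Rational(-108, 5) ≈ -21.600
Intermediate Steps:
Function('h')(s) = Add(-4, Mul(-2, Pow(s, -1))) (Function('h')(s) = Mul(Add(-4, Mul(-2, Pow(s, -1))), 1) = Add(-4, Mul(-2, Pow(s, -1))))
Mul(Function('t')(6), Function('h')(-5)) = Mul(6, Add(-4, Mul(-2, Pow(-5, -1)))) = Mul(6, Add(-4, Mul(-2, Rational(-1, 5)))) = Mul(6, Add(-4, Rational(2, 5))) = Mul(6, Rational(-18, 5)) = Rational(-108, 5)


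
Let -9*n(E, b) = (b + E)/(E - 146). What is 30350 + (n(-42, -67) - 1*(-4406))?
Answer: 58807043/1692 ≈ 34756.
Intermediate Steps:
n(E, b) = -(E + b)/(9*(-146 + E)) (n(E, b) = -(b + E)/(9*(E - 146)) = -(E + b)/(9*(-146 + E)))
30350 + (n(-42, -67) - 1*(-4406)) = 30350 + ((-1*(-42) - 1*(-67))/(9*(-146 - 42)) - 1*(-4406)) = 30350 + ((⅑)*(42 + 67)/(-188) + 4406) = 30350 + ((⅑)*(-1/188)*109 + 4406) = 30350 + (-109/1692 + 4406) = 30350 + 7454843/1692 = 58807043/1692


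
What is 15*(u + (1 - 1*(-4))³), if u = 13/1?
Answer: 2070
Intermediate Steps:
u = 13 (u = 13*1 = 13)
15*(u + (1 - 1*(-4))³) = 15*(13 + (1 - 1*(-4))³) = 15*(13 + (1 + 4)³) = 15*(13 + 5³) = 15*(13 + 125) = 15*138 = 2070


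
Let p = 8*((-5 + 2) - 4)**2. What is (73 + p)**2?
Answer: 216225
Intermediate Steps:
p = 392 (p = 8*(-3 - 4)**2 = 8*(-7)**2 = 8*49 = 392)
(73 + p)**2 = (73 + 392)**2 = 465**2 = 216225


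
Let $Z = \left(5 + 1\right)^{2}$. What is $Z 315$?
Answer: $11340$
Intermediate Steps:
$Z = 36$ ($Z = 6^{2} = 36$)
$Z 315 = 36 \cdot 315 = 11340$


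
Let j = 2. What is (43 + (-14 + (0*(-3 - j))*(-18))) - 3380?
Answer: -3351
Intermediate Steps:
(43 + (-14 + (0*(-3 - j))*(-18))) - 3380 = (43 + (-14 + (0*(-3 - 1*2))*(-18))) - 3380 = (43 + (-14 + (0*(-3 - 2))*(-18))) - 3380 = (43 + (-14 + (0*(-5))*(-18))) - 3380 = (43 + (-14 + 0*(-18))) - 3380 = (43 + (-14 + 0)) - 3380 = (43 - 14) - 3380 = 29 - 3380 = -3351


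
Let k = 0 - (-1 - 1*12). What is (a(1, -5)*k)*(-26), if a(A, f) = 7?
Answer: -2366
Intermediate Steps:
k = 13 (k = 0 - (-1 - 12) = 0 - 1*(-13) = 0 + 13 = 13)
(a(1, -5)*k)*(-26) = (7*13)*(-26) = 91*(-26) = -2366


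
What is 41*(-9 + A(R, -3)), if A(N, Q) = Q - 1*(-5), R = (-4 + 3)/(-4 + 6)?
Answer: -287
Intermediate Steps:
R = -½ (R = -1/2 = -1*½ = -½ ≈ -0.50000)
A(N, Q) = 5 + Q (A(N, Q) = Q + 5 = 5 + Q)
41*(-9 + A(R, -3)) = 41*(-9 + (5 - 3)) = 41*(-9 + 2) = 41*(-7) = -287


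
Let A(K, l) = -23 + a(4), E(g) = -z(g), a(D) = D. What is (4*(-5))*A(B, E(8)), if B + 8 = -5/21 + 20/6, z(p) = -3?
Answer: 380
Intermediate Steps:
B = -103/21 (B = -8 + (-5/21 + 20/6) = -8 + (-5*1/21 + 20*(⅙)) = -8 + (-5/21 + 10/3) = -8 + 65/21 = -103/21 ≈ -4.9048)
E(g) = 3 (E(g) = -1*(-3) = 3)
A(K, l) = -19 (A(K, l) = -23 + 4 = -19)
(4*(-5))*A(B, E(8)) = (4*(-5))*(-19) = -20*(-19) = 380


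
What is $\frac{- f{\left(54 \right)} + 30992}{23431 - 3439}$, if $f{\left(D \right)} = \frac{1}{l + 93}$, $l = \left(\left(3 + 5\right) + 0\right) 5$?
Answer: $\frac{4121935}{2658936} \approx 1.5502$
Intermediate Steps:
$l = 40$ ($l = \left(8 + 0\right) 5 = 8 \cdot 5 = 40$)
$f{\left(D \right)} = \frac{1}{133}$ ($f{\left(D \right)} = \frac{1}{40 + 93} = \frac{1}{133}$)
$\frac{- f{\left(54 \right)} + 30992}{23431 - 3439} = \frac{\left(-1\right) \frac{1}{133} + 30992}{23431 - 3439} = \frac{- \frac{1}{133} + 30992}{19992} = \frac{4121935}{133} \cdot \frac{1}{19992} = \frac{4121935}{2658936}$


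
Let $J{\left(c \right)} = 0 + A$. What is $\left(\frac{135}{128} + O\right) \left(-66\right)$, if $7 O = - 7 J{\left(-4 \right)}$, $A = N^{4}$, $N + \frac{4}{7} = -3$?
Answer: $\frac{1639303545}{153664} \approx 10668.0$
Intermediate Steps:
$N = - \frac{25}{7}$ ($N = - \frac{4}{7} - 3 = - \frac{25}{7} \approx -3.5714$)
$A = \frac{390625}{2401}$ ($A = \left(- \frac{25}{7}\right)^{4} = \frac{390625}{2401} \approx 162.69$)
$J{\left(c \right)} = \frac{390625}{2401}$ ($J{\left(c \right)} = 0 + \frac{390625}{2401} = \frac{390625}{2401}$)
$O = - \frac{390625}{2401}$ ($O = \frac{\left(-7\right) \frac{390625}{2401}}{7} = \frac{1}{7} \left(- \frac{390625}{343}\right) = - \frac{390625}{2401} \approx -162.69$)
$\left(\frac{135}{128} + O\right) \left(-66\right) = \left(\frac{135}{128} - \frac{390625}{2401}\right) \left(-66\right) = \left(- \frac{49675865}{307328}\right) \left(-66\right) = \frac{1639303545}{153664}$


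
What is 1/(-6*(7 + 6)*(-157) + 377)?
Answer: 1/12623 ≈ 7.9221e-5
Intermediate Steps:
1/(-6*(7 + 6)*(-157) + 377) = 1/(-6*13*(-157) + 377) = 1/(-78*(-157) + 377) = 1/(12246 + 377) = 1/12623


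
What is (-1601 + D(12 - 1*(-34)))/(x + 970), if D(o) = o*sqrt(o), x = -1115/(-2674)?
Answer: -4281074/2594895 + 123004*sqrt(46)/2594895 ≈ -1.3283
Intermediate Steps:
x = 1115/2674 (x = -1115*(-1/2674) = 1115/2674 ≈ 0.41698)
D(o) = o**(3/2)
(-1601 + D(12 - 1*(-34)))/(x + 970) = (-1601 + (12 - 1*(-34))**(3/2))/(1115/2674 + 970) = (-1601 + (12 + 34)**(3/2))/(2594895/2674) = (-1601 + 46**(3/2))*(2674/2594895) = (-1601 + 46*sqrt(46))*(2674/2594895) = -4281074/2594895 + 123004*sqrt(46)/2594895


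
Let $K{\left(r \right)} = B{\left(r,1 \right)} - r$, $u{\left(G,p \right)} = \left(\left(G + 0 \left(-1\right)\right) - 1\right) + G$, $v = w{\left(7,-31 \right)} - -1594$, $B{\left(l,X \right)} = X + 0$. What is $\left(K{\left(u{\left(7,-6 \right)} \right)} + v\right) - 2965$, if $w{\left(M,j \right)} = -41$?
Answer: $-1424$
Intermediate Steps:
$B{\left(l,X \right)} = X$
$v = 1553$ ($v = -41 - -1594 = -41 + 1594 = 1553$)
$u{\left(G,p \right)} = -1 + 2 G$ ($u{\left(G,p \right)} = \left(\left(G + 0\right) - 1\right) + G = \left(G - 1\right) + G = \left(-1 + G\right) + G = -1 + 2 G$)
$K{\left(r \right)} = 1 - r$
$\left(K{\left(u{\left(7,-6 \right)} \right)} + v\right) - 2965 = \left(\left(1 - \left(-1 + 2 \cdot 7\right)\right) + 1553\right) - 2965 = \left(\left(1 - \left(-1 + 14\right)\right) + 1553\right) - 2965 = \left(\left(1 - 13\right) + 1553\right) - 2965 = \left(-12 + 1553\right) - 2965 = 1541 - 2965 = -1424$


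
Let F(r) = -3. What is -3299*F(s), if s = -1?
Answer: 9897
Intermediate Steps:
-3299*F(s) = -3299*(-3) = 9897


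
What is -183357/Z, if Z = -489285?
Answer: 20373/54365 ≈ 0.37474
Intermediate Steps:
-183357/Z = -183357/(-489285) = -183357*(-1/489285) = 20373/54365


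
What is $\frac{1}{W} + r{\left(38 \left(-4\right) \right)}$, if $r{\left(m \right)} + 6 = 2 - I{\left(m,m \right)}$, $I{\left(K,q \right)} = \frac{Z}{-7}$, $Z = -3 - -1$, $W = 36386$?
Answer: $- \frac{22277}{5198} \approx -4.2857$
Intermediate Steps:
$Z = -2$ ($Z = -3 + 1 = -2$)
$I{\left(K,q \right)} = \frac{2}{7}$ ($I{\left(K,q \right)} = - \frac{2}{-7} = \left(-2\right) \left(- \frac{1}{7}\right) = \frac{2}{7}$)
$r{\left(m \right)} = - \frac{30}{7}$ ($r{\left(m \right)} = -6 + \left(2 - \frac{2}{7}\right) = -6 + \frac{12}{7} = - \frac{30}{7}$)
$\frac{1}{W} + r{\left(38 \left(-4\right) \right)} = \frac{1}{36386} - \frac{30}{7} = - \frac{22277}{5198}$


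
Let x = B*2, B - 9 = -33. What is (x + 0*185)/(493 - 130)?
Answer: -16/121 ≈ -0.13223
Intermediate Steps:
B = -24 (B = 9 - 33 = -24)
x = -48 (x = -24*2 = -48)
(x + 0*185)/(493 - 130) = (-48 + 0*185)/(493 - 130) = (-48 + 0)/363 = -48*1/363 = -16/121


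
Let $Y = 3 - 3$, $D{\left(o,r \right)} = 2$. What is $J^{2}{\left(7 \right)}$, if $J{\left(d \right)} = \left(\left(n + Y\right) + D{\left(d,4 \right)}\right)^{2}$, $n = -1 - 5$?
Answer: $256$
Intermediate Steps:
$n = -6$ ($n = -1 - 5 = -6$)
$Y = 0$
$J{\left(d \right)} = 16$ ($J{\left(d \right)} = \left(\left(-6 + 0\right) + 2\right)^{2} = \left(-6 + 2\right)^{2} = \left(-4\right)^{2} = 16$)
$J^{2}{\left(7 \right)} = 16^{2} = 256$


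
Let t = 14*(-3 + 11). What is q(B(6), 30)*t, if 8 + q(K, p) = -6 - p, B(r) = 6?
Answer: -4928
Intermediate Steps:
q(K, p) = -14 - p (q(K, p) = -8 + (-6 - p) = -14 - p)
t = 112 (t = 14*8 = 112)
q(B(6), 30)*t = (-14 - 1*30)*112 = (-14 - 30)*112 = -44*112 = -4928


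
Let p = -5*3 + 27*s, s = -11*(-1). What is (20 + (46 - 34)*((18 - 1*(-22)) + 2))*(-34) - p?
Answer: -18098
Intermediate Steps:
s = 11
p = 282 (p = -5*3 + 27*11 = -15 + 297 = 282)
(20 + (46 - 34)*((18 - 1*(-22)) + 2))*(-34) - p = (20 + (46 - 34)*((18 - 1*(-22)) + 2))*(-34) - 1*282 = (20 + 12*((18 + 22) + 2))*(-34) - 282 = (20 + 12*(40 + 2))*(-34) - 282 = (20 + 12*42)*(-34) - 282 = (20 + 504)*(-34) - 282 = 524*(-34) - 282 = -17816 - 282 = -18098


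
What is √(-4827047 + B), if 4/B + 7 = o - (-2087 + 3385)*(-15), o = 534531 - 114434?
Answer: I*√6476723618862090/36630 ≈ 2197.1*I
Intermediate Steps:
o = 420097
B = 1/109890 (B = 4/(-7 + (420097 - (-2087 + 3385)*(-15))) = 4/(-7 + (420097 - 1298*(-15))) = 4/(-7 + (420097 - 1*(-19470))) = 4/(-7 + (420097 + 19470)) = 4/(-7 + 439567) = 4/439560 = 4*(1/439560) = 1/109890 ≈ 9.1000e-6)
√(-4827047 + B) = √(-4827047 + 1/109890) = √(-530444194829/109890) = I*√6476723618862090/36630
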